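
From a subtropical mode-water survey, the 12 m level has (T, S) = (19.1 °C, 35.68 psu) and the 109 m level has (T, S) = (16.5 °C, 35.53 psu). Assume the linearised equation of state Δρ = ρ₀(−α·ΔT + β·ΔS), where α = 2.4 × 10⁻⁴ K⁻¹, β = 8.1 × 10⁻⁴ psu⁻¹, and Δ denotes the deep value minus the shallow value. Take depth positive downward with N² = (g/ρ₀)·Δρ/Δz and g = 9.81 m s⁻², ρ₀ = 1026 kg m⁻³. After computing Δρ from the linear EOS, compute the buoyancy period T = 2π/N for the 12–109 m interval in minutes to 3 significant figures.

14.7 min

ΔT = -2.6 K, ΔS = -0.15 psu (deep − shallow).
Δρ/ρ₀ = −αΔT + βΔS = 6.24 × 10⁻⁴ − 1.215 × 10⁻⁴ = 5.025 × 10⁻⁴, so Δρ ≈ 0.5156 kg m⁻³.
N² = (g/ρ₀)·Δρ/Δz = g·(Δρ/ρ₀)/Δz = 9.81 × 5.025 × 10⁻⁴ / 97 = 5.0820 × 10⁻⁵ s⁻².
N = √(5.0820 × 10⁻⁵) = 7.1288 × 10⁻³ rad s⁻¹ → T = 2π/N = 881.38 s = 14.690 min ≈ 14.7 min.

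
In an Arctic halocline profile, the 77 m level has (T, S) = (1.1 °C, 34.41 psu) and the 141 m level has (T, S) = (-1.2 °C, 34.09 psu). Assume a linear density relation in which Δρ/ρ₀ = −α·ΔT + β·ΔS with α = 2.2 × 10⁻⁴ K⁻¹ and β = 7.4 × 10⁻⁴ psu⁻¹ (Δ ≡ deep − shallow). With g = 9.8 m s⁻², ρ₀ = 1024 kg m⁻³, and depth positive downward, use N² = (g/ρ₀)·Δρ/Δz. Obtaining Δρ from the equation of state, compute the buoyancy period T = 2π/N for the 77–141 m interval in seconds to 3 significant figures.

979 s

ΔT = -2.3 K, ΔS = -0.32 psu (deep − shallow).
Δρ/ρ₀ = −αΔT + βΔS = 5.06 × 10⁻⁴ − 2.368 × 10⁻⁴ = 2.692 × 10⁻⁴, so Δρ ≈ 0.2757 kg m⁻³.
N² = (g/ρ₀)·Δρ/Δz = g·(Δρ/ρ₀)/Δz = 9.8 × 2.692 × 10⁻⁴ / 64 = 4.1221 × 10⁻⁵ s⁻².
N = √(4.1221 × 10⁻⁵) = 6.4204 × 10⁻³ rad s⁻¹ → T = 2π/N = 978.63 s ≈ 979 s.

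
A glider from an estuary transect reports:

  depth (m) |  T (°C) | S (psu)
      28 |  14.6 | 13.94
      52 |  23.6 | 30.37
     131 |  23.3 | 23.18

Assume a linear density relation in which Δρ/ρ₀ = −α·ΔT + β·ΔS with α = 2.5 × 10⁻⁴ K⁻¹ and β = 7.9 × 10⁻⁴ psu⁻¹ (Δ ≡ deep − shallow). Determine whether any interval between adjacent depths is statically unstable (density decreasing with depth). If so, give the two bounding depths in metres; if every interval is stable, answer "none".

52–131 m

Evaluate Δρ/ρ₀ = −αΔT + βΔS across each adjacent pair:
  28–52 m: −αΔT+βΔS = −(2.5 × 10⁻⁴)(+9.0)+(7.9 × 10⁻⁴)(+16.43) = 0.011 → stable
  52–131 m: −αΔT+βΔS = −(2.5 × 10⁻⁴)(-0.3)+(7.9 × 10⁻⁴)(-7.19) = -5.6 × 10⁻³ → UNSTABLE
The 52–131 m interval has Δρ < 0: lighter water underlies denser water.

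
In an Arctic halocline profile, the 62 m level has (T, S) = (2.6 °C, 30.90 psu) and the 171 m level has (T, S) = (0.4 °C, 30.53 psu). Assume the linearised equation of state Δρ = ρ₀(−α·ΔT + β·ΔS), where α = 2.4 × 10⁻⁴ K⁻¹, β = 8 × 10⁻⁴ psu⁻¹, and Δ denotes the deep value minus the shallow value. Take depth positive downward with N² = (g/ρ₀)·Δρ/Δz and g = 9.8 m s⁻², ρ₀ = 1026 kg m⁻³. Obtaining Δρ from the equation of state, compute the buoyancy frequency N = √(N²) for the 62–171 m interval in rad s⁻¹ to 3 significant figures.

4.57 × 10⁻³ rad s⁻¹

ΔT = -2.2 K, ΔS = -0.37 psu (deep − shallow).
Δρ/ρ₀ = −αΔT + βΔS = 5.28 × 10⁻⁴ − 2.96 × 10⁻⁴ = 2.32 × 10⁻⁴, so Δρ ≈ 0.2380 kg m⁻³.
N² = (g/ρ₀)·Δρ/Δz = g·(Δρ/ρ₀)/Δz = 9.8 × 2.32 × 10⁻⁴ / 109 = 2.0859 × 10⁻⁵ s⁻².
N = √(2.0859 × 10⁻⁵) = 4.5672 × 10⁻³ rad s⁻¹ ≈ 4.57 × 10⁻³ rad s⁻¹.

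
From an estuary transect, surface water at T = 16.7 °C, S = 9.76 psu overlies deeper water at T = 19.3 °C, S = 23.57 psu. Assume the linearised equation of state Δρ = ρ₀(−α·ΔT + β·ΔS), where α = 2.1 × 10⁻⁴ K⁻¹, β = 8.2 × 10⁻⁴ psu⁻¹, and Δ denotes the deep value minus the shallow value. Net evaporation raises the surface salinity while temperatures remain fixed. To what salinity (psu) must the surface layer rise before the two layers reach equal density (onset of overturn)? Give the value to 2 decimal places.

Neutral buoyancy requires −α(T_deep − T_surf) + β(S_deep − S_surf′) = 0.
S_surf′ = S_deep − (α/β)·ΔT = 23.57 − (2.1 × 10⁻⁴/8.2 × 10⁻⁴)·(+2.6) = 22.9041 psu.
Increase required: 22.9041 − 9.76 = 13.1441 psu.

22.90 psu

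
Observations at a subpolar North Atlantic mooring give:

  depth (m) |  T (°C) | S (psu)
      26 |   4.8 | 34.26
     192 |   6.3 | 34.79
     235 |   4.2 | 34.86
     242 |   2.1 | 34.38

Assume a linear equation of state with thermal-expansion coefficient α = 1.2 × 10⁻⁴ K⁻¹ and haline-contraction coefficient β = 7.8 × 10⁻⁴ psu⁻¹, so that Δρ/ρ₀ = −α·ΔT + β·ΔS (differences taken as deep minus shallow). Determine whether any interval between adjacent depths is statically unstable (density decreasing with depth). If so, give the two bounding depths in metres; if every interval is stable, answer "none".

Evaluate Δρ/ρ₀ = −αΔT + βΔS across each adjacent pair:
  26–192 m: −αΔT+βΔS = −(1.2 × 10⁻⁴)(+1.5)+(7.8 × 10⁻⁴)(+0.53) = 2.3 × 10⁻⁴ → stable
  192–235 m: −αΔT+βΔS = −(1.2 × 10⁻⁴)(-2.1)+(7.8 × 10⁻⁴)(+0.07) = 3.1 × 10⁻⁴ → stable
  235–242 m: −αΔT+βΔS = −(1.2 × 10⁻⁴)(-2.1)+(7.8 × 10⁻⁴)(-0.48) = -1.2 × 10⁻⁴ → UNSTABLE
The 235–242 m interval has Δρ < 0: lighter water underlies denser water.

235–242 m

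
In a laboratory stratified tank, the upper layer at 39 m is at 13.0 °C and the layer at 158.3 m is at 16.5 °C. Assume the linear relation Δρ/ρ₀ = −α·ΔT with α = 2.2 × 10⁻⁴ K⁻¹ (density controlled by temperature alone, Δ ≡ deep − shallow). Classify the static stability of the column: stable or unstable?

unstable

ΔT = 16.5 − 13.0 = +3.5 K, so Δρ/ρ₀ = −αΔT = -7.70 × 10⁻⁴.
Δρ/ρ₀ < 0, so Δρ < 0: deeper water is lighter → statically unstable; the column would overturn.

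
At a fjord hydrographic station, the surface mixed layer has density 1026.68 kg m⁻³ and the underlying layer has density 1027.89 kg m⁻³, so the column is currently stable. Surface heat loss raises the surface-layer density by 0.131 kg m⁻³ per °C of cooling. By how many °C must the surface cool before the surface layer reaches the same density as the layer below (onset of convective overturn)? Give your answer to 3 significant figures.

Density deficit of the surface layer: 1027.89 − 1026.68 = 1.21 kg m⁻³.
Required change = 1.21 / 0.131 = 9.24 °C.

9.24 °C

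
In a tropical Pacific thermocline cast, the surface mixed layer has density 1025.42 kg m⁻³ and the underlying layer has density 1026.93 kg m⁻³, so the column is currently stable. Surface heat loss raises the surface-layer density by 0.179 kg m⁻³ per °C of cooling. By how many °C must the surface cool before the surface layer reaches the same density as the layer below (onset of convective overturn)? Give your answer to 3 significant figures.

8.44 °C

Density deficit of the surface layer: 1026.93 − 1025.42 = 1.51 kg m⁻³.
Required change = 1.51 / 0.179 = 8.44 °C.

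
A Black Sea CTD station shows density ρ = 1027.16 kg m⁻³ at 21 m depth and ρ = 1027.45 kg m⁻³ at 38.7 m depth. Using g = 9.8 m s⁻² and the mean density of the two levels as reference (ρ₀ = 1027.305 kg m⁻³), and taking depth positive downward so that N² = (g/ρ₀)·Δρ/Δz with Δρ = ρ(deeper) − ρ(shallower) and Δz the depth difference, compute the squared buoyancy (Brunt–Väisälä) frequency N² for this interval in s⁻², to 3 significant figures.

Δρ = 1027.45 − 1027.16 = 0.29 kg m⁻³ over Δz = 38.7 − 21 = 17.7 m.
N² = (9.8/1027.305) × (0.29/17.7) = 1.5630 × 10⁻⁴ s⁻² ≈ 1.56 × 10⁻⁴ s⁻².

1.56 × 10⁻⁴ s⁻²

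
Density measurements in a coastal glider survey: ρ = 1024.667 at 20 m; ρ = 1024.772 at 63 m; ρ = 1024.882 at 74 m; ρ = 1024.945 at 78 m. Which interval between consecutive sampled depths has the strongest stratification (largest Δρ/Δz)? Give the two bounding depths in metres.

Compute the density gradient over each adjacent pair:
  20–63 m: Δρ/Δz = 0.105/43 = 2.4 × 10⁻³ kg m⁻⁴
  63–74 m: Δρ/Δz = 0.110/11 = 0.010 kg m⁻⁴
  74–78 m: Δρ/Δz = 0.063/4 = 0.016 kg m⁻⁴
The largest gradient is in the 74–78 m interval — the pycnocline.

74–78 m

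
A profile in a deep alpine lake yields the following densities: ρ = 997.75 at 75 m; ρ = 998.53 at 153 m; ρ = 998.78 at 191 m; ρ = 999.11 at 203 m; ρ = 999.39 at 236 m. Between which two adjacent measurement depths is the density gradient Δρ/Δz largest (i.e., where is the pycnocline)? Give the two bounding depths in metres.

191–203 m

Compute the density gradient over each adjacent pair:
  75–153 m: Δρ/Δz = 0.78/78 = 0.010 kg m⁻⁴
  153–191 m: Δρ/Δz = 0.25/38 = 6.6 × 10⁻³ kg m⁻⁴
  191–203 m: Δρ/Δz = 0.33/12 = 0.028 kg m⁻⁴
  203–236 m: Δρ/Δz = 0.28/33 = 8.5 × 10⁻³ kg m⁻⁴
The largest gradient is in the 191–203 m interval — the pycnocline.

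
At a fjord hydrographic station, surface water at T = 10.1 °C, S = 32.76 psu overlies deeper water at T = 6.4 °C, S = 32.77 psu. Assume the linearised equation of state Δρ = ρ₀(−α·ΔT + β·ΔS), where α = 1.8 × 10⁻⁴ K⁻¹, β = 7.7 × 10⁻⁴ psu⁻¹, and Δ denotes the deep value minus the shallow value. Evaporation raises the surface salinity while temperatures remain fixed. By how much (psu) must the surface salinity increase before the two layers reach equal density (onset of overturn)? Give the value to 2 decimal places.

Neutral buoyancy requires −α(T_deep − T_surf) + β(S_deep − S_surf′) = 0.
S_surf′ = S_deep − (α/β)·ΔT = 32.77 − (1.8 × 10⁻⁴/7.7 × 10⁻⁴)·(-3.7) = 33.6349 psu.
Increase required: 33.6349 − 32.76 = 0.8749 psu.

0.87 psu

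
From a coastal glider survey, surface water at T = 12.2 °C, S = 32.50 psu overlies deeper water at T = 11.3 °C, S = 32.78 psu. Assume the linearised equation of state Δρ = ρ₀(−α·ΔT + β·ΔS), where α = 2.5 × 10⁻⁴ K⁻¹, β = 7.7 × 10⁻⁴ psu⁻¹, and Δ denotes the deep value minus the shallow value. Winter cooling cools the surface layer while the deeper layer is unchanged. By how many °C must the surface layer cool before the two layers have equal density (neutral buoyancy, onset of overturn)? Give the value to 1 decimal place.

1.8 °C

Neutral buoyancy requires Δρ = 0, i.e. −α(T_deep − T_surf′) + β(S_deep − S_surf) = 0.
T_surf′ = T_deep − (β/α)·ΔS = 11.3 − (7.7 × 10⁻⁴/2.5 × 10⁻⁴)·(+0.28) = 10.438 °C.
Cooling required: 12.2 − (10.438) = 1.762 °C.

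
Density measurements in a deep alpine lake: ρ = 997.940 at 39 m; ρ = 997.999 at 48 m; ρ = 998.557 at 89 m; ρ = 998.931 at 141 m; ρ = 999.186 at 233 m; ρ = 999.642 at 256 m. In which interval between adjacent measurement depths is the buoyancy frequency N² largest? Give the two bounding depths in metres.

Compute the density gradient over each adjacent pair:
  39–48 m: Δρ/Δz = 0.059/9 = 6.6 × 10⁻³ kg m⁻⁴
  48–89 m: Δρ/Δz = 0.558/41 = 0.014 kg m⁻⁴
  89–141 m: Δρ/Δz = 0.374/52 = 7.2 × 10⁻³ kg m⁻⁴
  141–233 m: Δρ/Δz = 0.255/92 = 2.8 × 10⁻³ kg m⁻⁴
  233–256 m: Δρ/Δz = 0.456/23 = 0.020 kg m⁻⁴
The largest gradient is in the 233–256 m interval — the pycnocline.

233–256 m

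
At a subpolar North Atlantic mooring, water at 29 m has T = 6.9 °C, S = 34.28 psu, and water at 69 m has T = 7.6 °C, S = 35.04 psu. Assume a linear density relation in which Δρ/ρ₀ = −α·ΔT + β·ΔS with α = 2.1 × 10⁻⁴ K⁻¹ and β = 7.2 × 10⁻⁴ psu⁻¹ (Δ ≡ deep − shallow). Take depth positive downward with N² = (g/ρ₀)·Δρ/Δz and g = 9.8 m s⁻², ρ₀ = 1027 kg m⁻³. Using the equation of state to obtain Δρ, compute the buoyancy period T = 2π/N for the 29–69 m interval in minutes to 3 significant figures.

ΔT = +0.7 K, ΔS = +0.76 psu (deep − shallow).
Δρ/ρ₀ = −αΔT + βΔS = -1.47 × 10⁻⁴ + 5.472 × 10⁻⁴ = 4.002 × 10⁻⁴, so Δρ ≈ 0.4110 kg m⁻³.
N² = (g/ρ₀)·Δρ/Δz = g·(Δρ/ρ₀)/Δz = 9.8 × 4.002 × 10⁻⁴ / 40 = 9.8049 × 10⁻⁵ s⁻².
N = √(9.8049 × 10⁻⁵) = 9.9020 × 10⁻³ rad s⁻¹ → T = 2π/N = 634.54 s = 10.576 min ≈ 10.6 min.

10.6 min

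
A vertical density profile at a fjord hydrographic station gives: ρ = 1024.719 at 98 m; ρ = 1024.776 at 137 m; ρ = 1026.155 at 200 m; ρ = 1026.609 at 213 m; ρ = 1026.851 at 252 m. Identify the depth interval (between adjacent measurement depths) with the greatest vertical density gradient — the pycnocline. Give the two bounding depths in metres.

Compute the density gradient over each adjacent pair:
  98–137 m: Δρ/Δz = 0.057/39 = 1.5 × 10⁻³ kg m⁻⁴
  137–200 m: Δρ/Δz = 1.379/63 = 0.022 kg m⁻⁴
  200–213 m: Δρ/Δz = 0.454/13 = 0.035 kg m⁻⁴
  213–252 m: Δρ/Δz = 0.242/39 = 6.2 × 10⁻³ kg m⁻⁴
The largest gradient is in the 200–213 m interval — the pycnocline.

200–213 m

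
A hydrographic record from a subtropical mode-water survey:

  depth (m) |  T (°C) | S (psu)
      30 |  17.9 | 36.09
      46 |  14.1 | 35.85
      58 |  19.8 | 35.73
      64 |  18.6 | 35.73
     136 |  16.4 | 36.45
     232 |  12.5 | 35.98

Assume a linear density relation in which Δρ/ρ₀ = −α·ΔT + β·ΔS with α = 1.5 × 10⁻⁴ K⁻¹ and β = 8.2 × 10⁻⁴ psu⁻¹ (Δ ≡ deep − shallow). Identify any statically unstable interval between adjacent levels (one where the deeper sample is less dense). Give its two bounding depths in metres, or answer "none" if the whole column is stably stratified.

Evaluate Δρ/ρ₀ = −αΔT + βΔS across each adjacent pair:
  30–46 m: −αΔT+βΔS = −(1.5 × 10⁻⁴)(-3.8)+(8.2 × 10⁻⁴)(-0.24) = 3.7 × 10⁻⁴ → stable
  46–58 m: −αΔT+βΔS = −(1.5 × 10⁻⁴)(+5.7)+(8.2 × 10⁻⁴)(-0.12) = -9.5 × 10⁻⁴ → UNSTABLE
  58–64 m: −αΔT+βΔS = −(1.5 × 10⁻⁴)(-1.2)+(8.2 × 10⁻⁴)(+0.00) = 1.8 × 10⁻⁴ → stable
  64–136 m: −αΔT+βΔS = −(1.5 × 10⁻⁴)(-2.2)+(8.2 × 10⁻⁴)(+0.72) = 9.2 × 10⁻⁴ → stable
  136–232 m: −αΔT+βΔS = −(1.5 × 10⁻⁴)(-3.9)+(8.2 × 10⁻⁴)(-0.47) = 2.0 × 10⁻⁴ → stable
The 46–58 m interval has Δρ < 0: lighter water underlies denser water.

46–58 m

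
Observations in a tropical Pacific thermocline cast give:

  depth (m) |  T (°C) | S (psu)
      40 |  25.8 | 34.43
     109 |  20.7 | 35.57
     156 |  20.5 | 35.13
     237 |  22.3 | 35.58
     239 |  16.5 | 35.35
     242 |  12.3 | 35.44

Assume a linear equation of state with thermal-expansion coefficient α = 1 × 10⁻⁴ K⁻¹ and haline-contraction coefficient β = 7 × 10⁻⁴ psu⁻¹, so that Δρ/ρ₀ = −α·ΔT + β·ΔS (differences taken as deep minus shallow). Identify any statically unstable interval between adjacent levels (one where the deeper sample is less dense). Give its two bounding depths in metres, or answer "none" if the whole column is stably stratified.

Evaluate Δρ/ρ₀ = −αΔT + βΔS across each adjacent pair:
  40–109 m: −αΔT+βΔS = −(1 × 10⁻⁴)(-5.1)+(7 × 10⁻⁴)(+1.14) = 1.3 × 10⁻³ → stable
  109–156 m: −αΔT+βΔS = −(1 × 10⁻⁴)(-0.2)+(7 × 10⁻⁴)(-0.44) = -2.9 × 10⁻⁴ → UNSTABLE
  156–237 m: −αΔT+βΔS = −(1 × 10⁻⁴)(+1.8)+(7 × 10⁻⁴)(+0.45) = 1.4 × 10⁻⁴ → stable
  237–239 m: −αΔT+βΔS = −(1 × 10⁻⁴)(-5.8)+(7 × 10⁻⁴)(-0.23) = 4.2 × 10⁻⁴ → stable
  239–242 m: −αΔT+βΔS = −(1 × 10⁻⁴)(-4.2)+(7 × 10⁻⁴)(+0.09) = 4.8 × 10⁻⁴ → stable
The 109–156 m interval has Δρ < 0: lighter water underlies denser water.

109–156 m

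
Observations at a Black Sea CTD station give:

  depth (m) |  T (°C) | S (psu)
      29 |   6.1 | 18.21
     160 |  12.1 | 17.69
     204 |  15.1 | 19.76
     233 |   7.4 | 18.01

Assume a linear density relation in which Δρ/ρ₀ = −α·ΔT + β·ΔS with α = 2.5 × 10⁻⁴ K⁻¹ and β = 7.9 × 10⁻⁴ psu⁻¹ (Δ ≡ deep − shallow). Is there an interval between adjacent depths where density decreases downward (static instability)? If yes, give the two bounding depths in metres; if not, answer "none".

Evaluate Δρ/ρ₀ = −αΔT + βΔS across each adjacent pair:
  29–160 m: −αΔT+βΔS = −(2.5 × 10⁻⁴)(+6.0)+(7.9 × 10⁻⁴)(-0.52) = -1.9 × 10⁻³ → UNSTABLE
  160–204 m: −αΔT+βΔS = −(2.5 × 10⁻⁴)(+3.0)+(7.9 × 10⁻⁴)(+2.07) = 8.9 × 10⁻⁴ → stable
  204–233 m: −αΔT+βΔS = −(2.5 × 10⁻⁴)(-7.7)+(7.9 × 10⁻⁴)(-1.75) = 5.4 × 10⁻⁴ → stable
The 29–160 m interval has Δρ < 0: lighter water underlies denser water.

29–160 m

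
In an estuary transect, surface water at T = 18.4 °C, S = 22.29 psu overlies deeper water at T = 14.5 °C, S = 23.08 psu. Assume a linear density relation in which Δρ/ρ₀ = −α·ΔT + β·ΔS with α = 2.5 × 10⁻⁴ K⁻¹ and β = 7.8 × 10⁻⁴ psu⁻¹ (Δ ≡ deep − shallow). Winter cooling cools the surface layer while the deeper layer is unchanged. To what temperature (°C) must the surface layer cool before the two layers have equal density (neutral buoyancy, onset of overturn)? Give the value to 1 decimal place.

12.0 °C

Neutral buoyancy requires Δρ = 0, i.e. −α(T_deep − T_surf′) + β(S_deep − S_surf) = 0.
T_surf′ = T_deep − (β/α)·ΔS = 14.5 − (7.8 × 10⁻⁴/2.5 × 10⁻⁴)·(+0.79) = 12.035 °C.
Cooling required: 18.4 − (12.035) = 6.365 °C.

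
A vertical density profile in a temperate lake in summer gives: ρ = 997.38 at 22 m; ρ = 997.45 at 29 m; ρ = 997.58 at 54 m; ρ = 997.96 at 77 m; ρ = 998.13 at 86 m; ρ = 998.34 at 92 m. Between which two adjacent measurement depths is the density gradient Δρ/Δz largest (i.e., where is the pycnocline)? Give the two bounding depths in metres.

Compute the density gradient over each adjacent pair:
  22–29 m: Δρ/Δz = 0.07/7 = 0.010 kg m⁻⁴
  29–54 m: Δρ/Δz = 0.13/25 = 5.2 × 10⁻³ kg m⁻⁴
  54–77 m: Δρ/Δz = 0.38/23 = 0.017 kg m⁻⁴
  77–86 m: Δρ/Δz = 0.17/9 = 0.019 kg m⁻⁴
  86–92 m: Δρ/Δz = 0.21/6 = 0.035 kg m⁻⁴
The largest gradient is in the 86–92 m interval — the pycnocline.

86–92 m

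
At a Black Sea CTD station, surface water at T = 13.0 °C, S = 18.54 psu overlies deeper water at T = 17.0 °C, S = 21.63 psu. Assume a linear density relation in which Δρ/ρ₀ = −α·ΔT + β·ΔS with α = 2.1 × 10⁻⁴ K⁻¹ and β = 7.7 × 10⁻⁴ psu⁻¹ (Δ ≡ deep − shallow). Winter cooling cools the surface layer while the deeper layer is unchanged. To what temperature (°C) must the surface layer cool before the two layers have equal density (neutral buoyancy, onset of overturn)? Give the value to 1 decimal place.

Neutral buoyancy requires Δρ = 0, i.e. −α(T_deep − T_surf′) + β(S_deep − S_surf) = 0.
T_surf′ = T_deep − (β/α)·ΔS = 17.0 − (7.7 × 10⁻⁴/2.1 × 10⁻⁴)·(+3.09) = 5.670 °C.
Cooling required: 13.0 − (5.670) = 7.330 °C.

5.7 °C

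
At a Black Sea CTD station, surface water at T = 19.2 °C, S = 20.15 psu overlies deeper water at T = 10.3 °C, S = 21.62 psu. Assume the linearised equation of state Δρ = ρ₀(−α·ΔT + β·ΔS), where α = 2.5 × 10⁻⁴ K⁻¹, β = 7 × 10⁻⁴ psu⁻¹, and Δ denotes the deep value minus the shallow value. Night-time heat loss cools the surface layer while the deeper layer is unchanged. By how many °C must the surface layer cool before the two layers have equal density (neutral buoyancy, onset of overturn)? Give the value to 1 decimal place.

Neutral buoyancy requires Δρ = 0, i.e. −α(T_deep − T_surf′) + β(S_deep − S_surf) = 0.
T_surf′ = T_deep − (β/α)·ΔS = 10.3 − (7 × 10⁻⁴/2.5 × 10⁻⁴)·(+1.47) = 6.184 °C.
Cooling required: 19.2 − (6.184) = 13.016 °C.

13.0 °C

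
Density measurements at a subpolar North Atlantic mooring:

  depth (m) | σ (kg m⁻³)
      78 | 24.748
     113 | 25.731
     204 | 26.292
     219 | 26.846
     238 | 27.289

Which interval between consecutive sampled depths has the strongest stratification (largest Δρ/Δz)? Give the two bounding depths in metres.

204–219 m

Compute the density gradient over each adjacent pair:
  78–113 m: Δρ/Δz = 0.983/35 = 0.028 kg m⁻⁴
  113–204 m: Δρ/Δz = 0.561/91 = 6.2 × 10⁻³ kg m⁻⁴
  204–219 m: Δρ/Δz = 0.554/15 = 0.037 kg m⁻⁴
  219–238 m: Δρ/Δz = 0.443/19 = 0.023 kg m⁻⁴
The largest gradient is in the 204–219 m interval — the pycnocline.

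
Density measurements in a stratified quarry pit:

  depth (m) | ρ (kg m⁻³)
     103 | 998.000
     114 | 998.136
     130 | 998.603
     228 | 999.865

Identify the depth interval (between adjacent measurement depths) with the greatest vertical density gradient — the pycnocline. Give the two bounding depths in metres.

114–130 m

Compute the density gradient over each adjacent pair:
  103–114 m: Δρ/Δz = 0.136/11 = 0.012 kg m⁻⁴
  114–130 m: Δρ/Δz = 0.467/16 = 0.029 kg m⁻⁴
  130–228 m: Δρ/Δz = 1.262/98 = 0.013 kg m⁻⁴
The largest gradient is in the 114–130 m interval — the pycnocline.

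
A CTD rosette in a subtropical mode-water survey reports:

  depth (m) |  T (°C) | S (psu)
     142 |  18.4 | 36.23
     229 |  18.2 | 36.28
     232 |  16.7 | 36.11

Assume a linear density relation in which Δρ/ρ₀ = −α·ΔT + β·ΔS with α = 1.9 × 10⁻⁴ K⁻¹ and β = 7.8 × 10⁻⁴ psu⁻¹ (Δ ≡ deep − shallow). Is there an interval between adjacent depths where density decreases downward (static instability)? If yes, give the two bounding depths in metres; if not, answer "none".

Evaluate Δρ/ρ₀ = −αΔT + βΔS across each adjacent pair:
  142–229 m: −αΔT+βΔS = −(1.9 × 10⁻⁴)(-0.2)+(7.8 × 10⁻⁴)(+0.05) = 7.7 × 10⁻⁵ → stable
  229–232 m: −αΔT+βΔS = −(1.9 × 10⁻⁴)(-1.5)+(7.8 × 10⁻⁴)(-0.17) = 1.5 × 10⁻⁴ → stable
Every interval has Δρ > 0: the column is stably stratified throughout.

none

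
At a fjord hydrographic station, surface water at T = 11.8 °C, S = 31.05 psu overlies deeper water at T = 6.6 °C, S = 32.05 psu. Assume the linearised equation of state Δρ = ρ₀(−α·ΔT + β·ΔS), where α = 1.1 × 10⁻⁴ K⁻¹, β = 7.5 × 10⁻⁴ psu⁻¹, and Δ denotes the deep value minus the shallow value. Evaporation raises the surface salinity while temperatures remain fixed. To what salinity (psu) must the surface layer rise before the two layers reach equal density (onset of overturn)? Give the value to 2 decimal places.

32.81 psu

Neutral buoyancy requires −α(T_deep − T_surf) + β(S_deep − S_surf′) = 0.
S_surf′ = S_deep − (α/β)·ΔT = 32.05 − (1.1 × 10⁻⁴/7.5 × 10⁻⁴)·(-5.2) = 32.8127 psu.
Increase required: 32.8127 − 31.05 = 1.7627 psu.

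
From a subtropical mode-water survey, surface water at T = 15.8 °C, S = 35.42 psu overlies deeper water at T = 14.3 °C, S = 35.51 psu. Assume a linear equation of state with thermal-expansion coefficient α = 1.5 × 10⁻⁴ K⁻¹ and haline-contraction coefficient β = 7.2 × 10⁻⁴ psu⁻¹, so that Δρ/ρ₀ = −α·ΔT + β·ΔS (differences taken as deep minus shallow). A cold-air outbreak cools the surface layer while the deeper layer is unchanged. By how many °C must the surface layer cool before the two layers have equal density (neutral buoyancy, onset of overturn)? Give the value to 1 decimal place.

Neutral buoyancy requires Δρ = 0, i.e. −α(T_deep − T_surf′) + β(S_deep − S_surf) = 0.
T_surf′ = T_deep − (β/α)·ΔS = 14.3 − (7.2 × 10⁻⁴/1.5 × 10⁻⁴)·(+0.09) = 13.868 °C.
Cooling required: 15.8 − (13.868) = 1.932 °C.

1.9 °C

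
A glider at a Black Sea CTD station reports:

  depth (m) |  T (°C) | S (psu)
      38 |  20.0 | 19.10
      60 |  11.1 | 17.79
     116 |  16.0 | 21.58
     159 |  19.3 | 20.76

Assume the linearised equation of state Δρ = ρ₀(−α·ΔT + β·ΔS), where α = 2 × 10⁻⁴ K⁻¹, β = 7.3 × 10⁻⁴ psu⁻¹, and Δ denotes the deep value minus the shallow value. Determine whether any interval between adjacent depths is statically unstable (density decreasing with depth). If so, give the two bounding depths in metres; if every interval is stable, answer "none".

116–159 m

Evaluate Δρ/ρ₀ = −αΔT + βΔS across each adjacent pair:
  38–60 m: −αΔT+βΔS = −(2 × 10⁻⁴)(-8.9)+(7.3 × 10⁻⁴)(-1.31) = 8.2 × 10⁻⁴ → stable
  60–116 m: −αΔT+βΔS = −(2 × 10⁻⁴)(+4.9)+(7.3 × 10⁻⁴)(+3.79) = 1.8 × 10⁻³ → stable
  116–159 m: −αΔT+βΔS = −(2 × 10⁻⁴)(+3.3)+(7.3 × 10⁻⁴)(-0.82) = -1.3 × 10⁻³ → UNSTABLE
The 116–159 m interval has Δρ < 0: lighter water underlies denser water.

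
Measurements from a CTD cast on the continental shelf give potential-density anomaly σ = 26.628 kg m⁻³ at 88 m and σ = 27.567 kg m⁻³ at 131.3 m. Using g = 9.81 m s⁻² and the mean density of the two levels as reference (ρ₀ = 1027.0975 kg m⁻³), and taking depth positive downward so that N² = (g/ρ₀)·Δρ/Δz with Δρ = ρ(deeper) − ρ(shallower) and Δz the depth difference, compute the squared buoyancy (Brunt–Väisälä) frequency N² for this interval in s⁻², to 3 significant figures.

Δρ = 1027.567 − 1026.628 = 0.939 kg m⁻³ over Δz = 131.3 − 88 = 43.3 m.
N² = (9.81/1027.0975) × (0.939/43.3) = 2.0713 × 10⁻⁴ s⁻² ≈ 2.07 × 10⁻⁴ s⁻².

2.07 × 10⁻⁴ s⁻²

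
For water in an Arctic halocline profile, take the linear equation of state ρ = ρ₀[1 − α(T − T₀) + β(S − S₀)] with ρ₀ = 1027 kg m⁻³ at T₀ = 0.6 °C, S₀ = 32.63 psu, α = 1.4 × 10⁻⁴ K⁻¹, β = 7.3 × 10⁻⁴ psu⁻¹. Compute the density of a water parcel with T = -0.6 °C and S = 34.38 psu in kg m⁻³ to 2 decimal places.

1028.48 kg m⁻³

T − T₀ = -1.2 K, S − S₀ = +1.75 psu.
Bracket = 1 − α·(-1.2) + β·(+1.75) = 1 + (1.4455 × 10⁻³) = 1.0014455.
ρ = 1027 × 1.0014455 = 1028.48 kg m⁻³.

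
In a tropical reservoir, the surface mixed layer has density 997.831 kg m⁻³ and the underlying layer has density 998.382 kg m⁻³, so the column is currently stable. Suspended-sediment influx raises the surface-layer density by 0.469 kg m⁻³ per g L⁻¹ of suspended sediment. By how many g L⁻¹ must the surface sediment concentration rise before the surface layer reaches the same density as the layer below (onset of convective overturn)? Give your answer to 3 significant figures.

Density deficit of the surface layer: 998.382 − 997.831 = 0.551 kg m⁻³.
Required change = 0.551 / 0.469 = 1.17 g L⁻¹.

1.17 g L⁻¹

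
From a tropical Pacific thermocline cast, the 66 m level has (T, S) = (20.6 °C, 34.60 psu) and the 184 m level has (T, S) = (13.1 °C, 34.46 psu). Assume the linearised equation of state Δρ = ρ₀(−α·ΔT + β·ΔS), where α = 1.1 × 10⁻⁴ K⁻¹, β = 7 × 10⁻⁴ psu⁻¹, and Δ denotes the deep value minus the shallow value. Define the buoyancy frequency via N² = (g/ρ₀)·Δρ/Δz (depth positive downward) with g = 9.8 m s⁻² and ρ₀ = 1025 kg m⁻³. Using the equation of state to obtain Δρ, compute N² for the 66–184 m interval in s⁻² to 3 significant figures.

6.04 × 10⁻⁵ s⁻²

ΔT = -7.5 K, ΔS = -0.14 psu (deep − shallow).
Δρ/ρ₀ = −αΔT + βΔS = 8.25 × 10⁻⁴ − 9.80 × 10⁻⁵ = 7.27 × 10⁻⁴, so Δρ ≈ 0.7452 kg m⁻³.
N² = (g/ρ₀)·Δρ/Δz = g·(Δρ/ρ₀)/Δz = 9.8 × 7.27 × 10⁻⁴ / 118 = 6.0378 × 10⁻⁵ s⁻² ≈ 6.04 × 10⁻⁵ s⁻².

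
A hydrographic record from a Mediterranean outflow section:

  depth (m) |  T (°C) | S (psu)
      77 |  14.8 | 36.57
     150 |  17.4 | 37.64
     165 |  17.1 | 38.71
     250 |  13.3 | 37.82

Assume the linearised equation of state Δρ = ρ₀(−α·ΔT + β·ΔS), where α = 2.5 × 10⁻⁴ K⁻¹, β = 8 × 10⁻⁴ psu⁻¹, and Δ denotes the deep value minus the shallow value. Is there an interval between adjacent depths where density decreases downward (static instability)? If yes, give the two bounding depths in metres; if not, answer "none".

none

Evaluate Δρ/ρ₀ = −αΔT + βΔS across each adjacent pair:
  77–150 m: −αΔT+βΔS = −(2.5 × 10⁻⁴)(+2.6)+(8 × 10⁻⁴)(+1.07) = 2.1 × 10⁻⁴ → stable
  150–165 m: −αΔT+βΔS = −(2.5 × 10⁻⁴)(-0.3)+(8 × 10⁻⁴)(+1.07) = 9.3 × 10⁻⁴ → stable
  165–250 m: −αΔT+βΔS = −(2.5 × 10⁻⁴)(-3.8)+(8 × 10⁻⁴)(-0.89) = 2.4 × 10⁻⁴ → stable
Every interval has Δρ > 0: the column is stably stratified throughout.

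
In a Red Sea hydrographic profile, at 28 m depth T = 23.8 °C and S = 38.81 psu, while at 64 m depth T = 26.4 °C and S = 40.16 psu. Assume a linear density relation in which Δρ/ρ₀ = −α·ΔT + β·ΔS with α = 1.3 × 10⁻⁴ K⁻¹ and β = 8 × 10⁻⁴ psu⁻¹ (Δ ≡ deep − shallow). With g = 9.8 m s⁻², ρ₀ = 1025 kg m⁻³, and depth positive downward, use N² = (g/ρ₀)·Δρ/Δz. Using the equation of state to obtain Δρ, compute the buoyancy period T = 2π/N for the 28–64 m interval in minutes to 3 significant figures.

7.37 min

ΔT = +2.6 K, ΔS = +1.35 psu (deep − shallow).
Δρ/ρ₀ = −αΔT + βΔS = -3.38 × 10⁻⁴ + 1.08 × 10⁻³ = 7.42 × 10⁻⁴, so Δρ ≈ 0.7606 kg m⁻³.
N² = (g/ρ₀)·Δρ/Δz = g·(Δρ/ρ₀)/Δz = 9.8 × 7.42 × 10⁻⁴ / 36 = 2.0199 × 10⁻⁴ s⁻².
N = √(2.0199 × 10⁻⁴) = 0.014212 rad s⁻¹ → T = 2π/N = 442.10 s = 7.3683 min ≈ 7.37 min.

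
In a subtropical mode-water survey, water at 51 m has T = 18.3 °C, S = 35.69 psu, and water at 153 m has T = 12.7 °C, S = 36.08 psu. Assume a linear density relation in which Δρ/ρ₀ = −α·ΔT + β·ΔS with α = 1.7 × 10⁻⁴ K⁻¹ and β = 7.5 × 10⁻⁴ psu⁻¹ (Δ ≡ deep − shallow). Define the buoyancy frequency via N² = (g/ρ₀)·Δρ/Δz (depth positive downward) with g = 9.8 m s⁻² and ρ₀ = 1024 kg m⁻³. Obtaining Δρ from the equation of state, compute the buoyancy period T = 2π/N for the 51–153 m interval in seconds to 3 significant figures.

ΔT = -5.6 K, ΔS = +0.39 psu (deep − shallow).
Δρ/ρ₀ = −αΔT + βΔS = 9.52 × 10⁻⁴ + 2.925 × 10⁻⁴ = 1.2445 × 10⁻³, so Δρ ≈ 1.274 kg m⁻³.
N² = (g/ρ₀)·Δρ/Δz = g·(Δρ/ρ₀)/Δz = 9.8 × 1.2445 × 10⁻³ / 102 = 1.1957 × 10⁻⁴ s⁻².
N = √(1.1957 × 10⁻⁴) = 0.010935 rad s⁻¹ → T = 2π/N = 574.59 s ≈ 575 s.

575 s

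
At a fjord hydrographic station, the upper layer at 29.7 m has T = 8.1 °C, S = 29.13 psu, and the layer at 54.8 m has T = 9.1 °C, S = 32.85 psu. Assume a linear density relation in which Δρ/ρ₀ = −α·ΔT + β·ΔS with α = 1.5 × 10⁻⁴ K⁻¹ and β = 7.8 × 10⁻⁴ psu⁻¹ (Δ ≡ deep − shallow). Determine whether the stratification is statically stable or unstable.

ΔT = 9.1 − 8.1 = +1.0 K and ΔS = 32.85 − 29.13 = +3.72 psu (deep − shallow).
−αΔT = -1.50 × 10⁻⁴; βΔS = 2.9016 × 10⁻³; sum Δρ/ρ₀ = 2.7516 × 10⁻³.
Δρ/ρ₀ > 0, so Δρ > 0: deeper water is denser → statically stable.

stable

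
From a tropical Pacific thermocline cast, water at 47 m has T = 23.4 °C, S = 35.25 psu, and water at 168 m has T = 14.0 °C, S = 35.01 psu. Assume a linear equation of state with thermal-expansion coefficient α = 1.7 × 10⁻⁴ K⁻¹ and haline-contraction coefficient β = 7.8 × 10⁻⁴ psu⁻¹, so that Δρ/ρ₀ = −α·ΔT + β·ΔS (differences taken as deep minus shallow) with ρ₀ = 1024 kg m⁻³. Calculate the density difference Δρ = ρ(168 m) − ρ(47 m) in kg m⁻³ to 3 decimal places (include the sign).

ΔT = -9.4 K, ΔS = -0.24 psu (deep − shallow).
Δρ/ρ₀ = −(1.7 × 10⁻⁴)(-9.4) + (7.8 × 10⁻⁴)(-0.24) = 1.4108 × 10⁻³.
Δρ = 1024 × (1.4108 × 10⁻³) = +1.445 kg m⁻³.
Positive Δρ: denser below, stable.

+1.445 kg m⁻³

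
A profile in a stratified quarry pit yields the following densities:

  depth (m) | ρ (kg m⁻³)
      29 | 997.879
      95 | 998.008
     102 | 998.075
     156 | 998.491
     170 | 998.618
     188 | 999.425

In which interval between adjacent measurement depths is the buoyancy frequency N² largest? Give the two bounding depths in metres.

170–188 m

Compute the density gradient over each adjacent pair:
  29–95 m: Δρ/Δz = 0.129/66 = 2.0 × 10⁻³ kg m⁻⁴
  95–102 m: Δρ/Δz = 0.067/7 = 9.6 × 10⁻³ kg m⁻⁴
  102–156 m: Δρ/Δz = 0.416/54 = 7.7 × 10⁻³ kg m⁻⁴
  156–170 m: Δρ/Δz = 0.127/14 = 9.1 × 10⁻³ kg m⁻⁴
  170–188 m: Δρ/Δz = 0.807/18 = 0.045 kg m⁻⁴
The largest gradient is in the 170–188 m interval — the pycnocline.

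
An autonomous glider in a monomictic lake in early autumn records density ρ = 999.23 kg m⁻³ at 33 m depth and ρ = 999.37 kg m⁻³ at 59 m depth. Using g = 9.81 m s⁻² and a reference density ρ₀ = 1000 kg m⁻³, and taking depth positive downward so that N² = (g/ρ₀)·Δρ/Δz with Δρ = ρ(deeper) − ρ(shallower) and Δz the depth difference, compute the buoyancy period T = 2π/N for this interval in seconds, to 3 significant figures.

Δρ = 999.37 − 999.23 = 0.14 kg m⁻³ over Δz = 59 − 33 = 26 m.
N² = (9.81/1000) × (0.14/26) = 5.2823 × 10⁻⁵ s⁻².
N = √(5.2823 × 10⁻⁵) = 7.2679 × 10⁻³ rad s⁻¹, so T = 2π/N = 864.51 s ≈ 865 s.

865 s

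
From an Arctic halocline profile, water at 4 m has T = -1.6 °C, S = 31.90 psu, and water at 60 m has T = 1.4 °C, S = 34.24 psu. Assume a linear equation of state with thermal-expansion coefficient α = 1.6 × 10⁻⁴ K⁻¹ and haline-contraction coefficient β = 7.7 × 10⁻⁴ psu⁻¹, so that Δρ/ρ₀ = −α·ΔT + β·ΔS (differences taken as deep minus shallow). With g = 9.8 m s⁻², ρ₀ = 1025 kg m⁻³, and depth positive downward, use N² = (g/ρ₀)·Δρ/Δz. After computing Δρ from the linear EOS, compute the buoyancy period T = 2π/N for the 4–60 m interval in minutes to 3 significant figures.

ΔT = +3.0 K, ΔS = +2.34 psu (deep − shallow).
Δρ/ρ₀ = −αΔT + βΔS = -4.80 × 10⁻⁴ + 1.8018 × 10⁻³ = 1.3218 × 10⁻³, so Δρ ≈ 1.355 kg m⁻³.
N² = (g/ρ₀)·Δρ/Δz = g·(Δρ/ρ₀)/Δz = 9.8 × 1.3218 × 10⁻³ / 56 = 2.3131 × 10⁻⁴ s⁻².
N = √(2.3131 × 10⁻⁴) = 0.015209 rad s⁻¹ → T = 2π/N = 413.12 s = 6.8853 min ≈ 6.89 min.

6.89 min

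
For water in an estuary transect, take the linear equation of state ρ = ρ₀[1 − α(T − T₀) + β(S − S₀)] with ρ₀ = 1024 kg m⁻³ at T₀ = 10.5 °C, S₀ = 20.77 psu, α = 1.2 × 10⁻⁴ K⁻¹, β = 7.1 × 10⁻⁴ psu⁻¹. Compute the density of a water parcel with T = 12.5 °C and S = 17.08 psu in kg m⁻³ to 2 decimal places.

T − T₀ = +2.0 K, S − S₀ = -3.69 psu.
Bracket = 1 − α·(+2.0) + β·(-3.69) = 1 + (-2.8599 × 10⁻³) = 0.9971401.
ρ = 1024 × 0.9971401 = 1021.07 kg m⁻³.

1021.07 kg m⁻³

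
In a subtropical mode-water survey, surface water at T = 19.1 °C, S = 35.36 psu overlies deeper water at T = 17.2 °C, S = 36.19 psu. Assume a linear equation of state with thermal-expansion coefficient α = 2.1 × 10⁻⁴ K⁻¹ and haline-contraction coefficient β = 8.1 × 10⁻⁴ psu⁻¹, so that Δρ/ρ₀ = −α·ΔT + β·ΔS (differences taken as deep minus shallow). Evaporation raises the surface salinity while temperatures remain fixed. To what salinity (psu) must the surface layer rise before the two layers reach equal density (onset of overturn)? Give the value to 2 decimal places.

Neutral buoyancy requires −α(T_deep − T_surf) + β(S_deep − S_surf′) = 0.
S_surf′ = S_deep − (α/β)·ΔT = 36.19 − (2.1 × 10⁻⁴/8.1 × 10⁻⁴)·(-1.9) = 36.6826 psu.
Increase required: 36.6826 − 35.36 = 1.3226 psu.

36.68 psu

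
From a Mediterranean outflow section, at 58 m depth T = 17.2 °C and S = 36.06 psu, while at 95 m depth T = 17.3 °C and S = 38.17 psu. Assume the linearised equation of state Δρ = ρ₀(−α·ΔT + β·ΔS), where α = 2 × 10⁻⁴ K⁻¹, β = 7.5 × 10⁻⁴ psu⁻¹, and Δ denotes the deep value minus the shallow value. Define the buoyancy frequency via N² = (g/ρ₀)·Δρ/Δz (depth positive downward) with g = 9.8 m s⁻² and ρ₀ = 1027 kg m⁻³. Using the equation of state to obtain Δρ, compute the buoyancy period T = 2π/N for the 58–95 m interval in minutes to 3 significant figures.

5.15 min

ΔT = +0.1 K, ΔS = +2.11 psu (deep − shallow).
Δρ/ρ₀ = −αΔT + βΔS = -2.00 × 10⁻⁵ + 1.5825 × 10⁻³ = 1.5625 × 10⁻³, so Δρ ≈ 1.605 kg m⁻³.
N² = (g/ρ₀)·Δρ/Δz = g·(Δρ/ρ₀)/Δz = 9.8 × 1.5625 × 10⁻³ / 37 = 4.1385 × 10⁻⁴ s⁻².
N = √(4.1385 × 10⁻⁴) = 0.020343 rad s⁻¹ → T = 2π/N = 308.86 s = 5.1477 min ≈ 5.15 min.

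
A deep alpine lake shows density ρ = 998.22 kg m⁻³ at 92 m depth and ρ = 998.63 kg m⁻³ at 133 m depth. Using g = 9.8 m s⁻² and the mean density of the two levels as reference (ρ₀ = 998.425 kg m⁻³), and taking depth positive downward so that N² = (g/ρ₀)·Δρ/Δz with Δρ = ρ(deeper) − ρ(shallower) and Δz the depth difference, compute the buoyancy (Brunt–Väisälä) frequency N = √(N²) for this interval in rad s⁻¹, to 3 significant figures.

9.91 × 10⁻³ rad s⁻¹

Δρ = 998.63 − 998.22 = 0.41 kg m⁻³ over Δz = 133 − 92 = 41 m.
N² = (9.8/998.425) × (0.41/41) = 9.8155 × 10⁻⁵ s⁻².
N = √(9.8155 × 10⁻⁵) = 9.9073 × 10⁻³ rad s⁻¹ ≈ 9.91 × 10⁻³ rad s⁻¹.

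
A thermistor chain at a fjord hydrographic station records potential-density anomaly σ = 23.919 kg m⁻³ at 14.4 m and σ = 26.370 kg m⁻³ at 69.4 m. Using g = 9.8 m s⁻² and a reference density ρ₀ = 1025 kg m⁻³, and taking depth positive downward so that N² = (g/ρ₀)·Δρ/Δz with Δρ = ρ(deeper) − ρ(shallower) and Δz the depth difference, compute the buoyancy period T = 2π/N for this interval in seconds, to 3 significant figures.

304 s

Δρ = 1026.370 − 1023.919 = 2.451 kg m⁻³ over Δz = 69.4 − 14.4 = 55 m.
N² = (9.8/1025) × (2.451/55) = 4.2607 × 10⁻⁴ s⁻².
N = √(4.2607 × 10⁻⁴) = 0.020641 rad s⁻¹, so T = 2π/N = 304.40 s ≈ 304 s.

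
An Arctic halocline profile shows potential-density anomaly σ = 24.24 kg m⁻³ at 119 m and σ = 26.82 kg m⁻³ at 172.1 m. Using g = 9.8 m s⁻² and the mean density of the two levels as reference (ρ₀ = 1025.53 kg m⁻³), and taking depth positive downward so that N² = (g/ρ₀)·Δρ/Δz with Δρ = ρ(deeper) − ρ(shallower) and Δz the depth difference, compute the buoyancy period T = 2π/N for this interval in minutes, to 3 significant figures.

Δρ = 1026.82 − 1024.24 = 2.58 kg m⁻³ over Δz = 172.1 − 119 = 53.1 m.
N² = (9.8/1025.53) × (2.58/53.1) = 4.6430 × 10⁻⁴ s⁻².
N = √(4.6430 × 10⁻⁴) = 0.021548 rad s⁻¹, so T = 2π/N = 291.59 s = 4.8598 min ≈ 4.86 min.

4.86 min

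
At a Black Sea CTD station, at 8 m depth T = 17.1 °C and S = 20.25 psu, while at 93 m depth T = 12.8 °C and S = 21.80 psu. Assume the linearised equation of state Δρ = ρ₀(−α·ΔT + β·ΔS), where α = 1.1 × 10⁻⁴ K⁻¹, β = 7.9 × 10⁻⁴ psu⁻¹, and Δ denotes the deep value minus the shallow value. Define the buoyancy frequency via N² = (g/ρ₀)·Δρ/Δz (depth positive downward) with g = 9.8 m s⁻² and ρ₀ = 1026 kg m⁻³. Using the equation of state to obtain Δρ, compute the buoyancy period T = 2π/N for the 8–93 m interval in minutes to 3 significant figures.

7.49 min

ΔT = -4.3 K, ΔS = +1.55 psu (deep − shallow).
Δρ/ρ₀ = −αΔT + βΔS = 4.73 × 10⁻⁴ + 1.2245 × 10⁻³ = 1.6975 × 10⁻³, so Δρ ≈ 1.742 kg m⁻³.
N² = (g/ρ₀)·Δρ/Δz = g·(Δρ/ρ₀)/Δz = 9.8 × 1.6975 × 10⁻³ / 85 = 1.9571 × 10⁻⁴ s⁻².
N = √(1.9571 × 10⁻⁴) = 0.013990 rad s⁻¹ → T = 2π/N = 449.12 s = 7.4853 min ≈ 7.49 min.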